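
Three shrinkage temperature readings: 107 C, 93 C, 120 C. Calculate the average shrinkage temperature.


106.7 C

Average = (107 + 93 + 120) / 3
Average = 320 / 3 = 106.7 C


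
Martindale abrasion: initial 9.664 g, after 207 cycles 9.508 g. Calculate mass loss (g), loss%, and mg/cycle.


Loss = 9.664 - 9.508 = 0.156 g
Loss% = 0.156 / 9.664 x 100 = 1.61%
Rate = 0.156 / 207 x 1000 = 0.754 mg/cycle


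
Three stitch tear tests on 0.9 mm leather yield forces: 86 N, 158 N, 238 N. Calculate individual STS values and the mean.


STS1 = 86 / 0.9 = 95.6 N/mm
STS2 = 158 / 0.9 = 175.6 N/mm
STS3 = 238 / 0.9 = 264.4 N/mm
Mean = (95.6 + 175.6 + 264.4) / 3 = 178.5 N/mm


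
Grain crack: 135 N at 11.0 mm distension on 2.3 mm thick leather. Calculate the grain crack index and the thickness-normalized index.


Crack index = 135 / 11.0 = 12.3 N/mm
Normalized = 12.3 / 2.3 = 5.3 N/mm per mm


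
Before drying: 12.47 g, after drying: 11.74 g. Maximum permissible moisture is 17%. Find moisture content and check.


MC = (12.47 - 11.74) / 12.47 x 100 = 5.9%
Maximum: 17%
Acceptable: Yes


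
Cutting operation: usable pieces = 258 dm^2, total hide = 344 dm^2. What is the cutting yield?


75.0%


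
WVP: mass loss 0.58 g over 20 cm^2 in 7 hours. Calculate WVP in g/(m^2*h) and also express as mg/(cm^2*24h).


WVP = 0.58 / (20 x 7) x 10000 = 41.43 g/(m^2*h)
Mass loss in mg = 0.58 x 1000 = 580 mg
Per cm^2 per 24h in mg: 580 x 24 / (20 x 7) = 13920 / 140 = 99.43 mg/(cm^2*24h)


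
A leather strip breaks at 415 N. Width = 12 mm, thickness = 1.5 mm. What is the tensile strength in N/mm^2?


23.06 N/mm^2

Cross-sectional area = 12 x 1.5 = 18.0 mm^2
Tensile strength = 415 / 18.0 = 23.06 N/mm^2


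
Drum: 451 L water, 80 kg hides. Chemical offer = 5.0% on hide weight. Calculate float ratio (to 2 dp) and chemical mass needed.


Float ratio = 451 / 80 = 5.64
Chemical = 80 x 5.0 / 100 = 4 kg


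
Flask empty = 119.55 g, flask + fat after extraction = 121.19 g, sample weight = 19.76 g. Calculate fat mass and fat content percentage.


Fat mass = 121.19 - 119.55 = 1.64 g
Fat% = 1.64 / 19.76 x 100 = 8.3%


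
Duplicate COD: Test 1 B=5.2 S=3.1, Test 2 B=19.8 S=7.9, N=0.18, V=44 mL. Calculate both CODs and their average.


COD1 = 68.7 mg/L
COD2 = 389.5 mg/L
Average = 229.1 mg/L

COD1 = (5.2 - 3.1) x 0.18 x 8000 / 44 = 68.7 mg/L
COD2 = (19.8 - 7.9) x 0.18 x 8000 / 44 = 389.5 mg/L
Average = (68.7 + 389.5) / 2 = 229.1 mg/L


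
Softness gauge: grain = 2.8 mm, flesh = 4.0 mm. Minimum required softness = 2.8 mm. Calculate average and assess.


Average = (2.8 + 4.0) / 2 = 3.40 mm
Minimum = 2.8 mm
Meets requirement: Yes


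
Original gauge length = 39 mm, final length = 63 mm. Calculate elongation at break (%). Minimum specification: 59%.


Elongation = 61.5%
Meets spec: Yes


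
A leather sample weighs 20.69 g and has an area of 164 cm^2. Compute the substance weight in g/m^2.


1261.6 g/m^2


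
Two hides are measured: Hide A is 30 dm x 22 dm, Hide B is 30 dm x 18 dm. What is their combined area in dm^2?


1200 dm^2

Hide A area = 30 x 22 = 660 dm^2
Hide B area = 30 x 18 = 540 dm^2
Total = 660 + 540 = 1200 dm^2


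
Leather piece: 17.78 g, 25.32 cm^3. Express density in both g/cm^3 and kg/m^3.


0.702 g/cm^3
702 kg/m^3


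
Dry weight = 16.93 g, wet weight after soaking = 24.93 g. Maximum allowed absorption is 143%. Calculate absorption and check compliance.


WA = (24.93 - 16.93) / 16.93 x 100 = 47.3%
Maximum allowed: 143%
Compliant: Yes


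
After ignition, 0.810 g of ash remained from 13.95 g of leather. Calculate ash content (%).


Ash% = 0.810 / 13.95 x 100
Ash% = 5.81%


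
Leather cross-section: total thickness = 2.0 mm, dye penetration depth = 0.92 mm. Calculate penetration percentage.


46.0%

Penetration% = 0.92 / 2.0 x 100
Penetration = 46.0%


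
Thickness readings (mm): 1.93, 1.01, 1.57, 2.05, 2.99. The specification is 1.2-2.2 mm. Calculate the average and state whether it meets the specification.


Sum = 9.55
Average = 9.55 / 5 = 1.91 mm
Specification range: 1.2 to 2.2 mm
Within spec: Yes


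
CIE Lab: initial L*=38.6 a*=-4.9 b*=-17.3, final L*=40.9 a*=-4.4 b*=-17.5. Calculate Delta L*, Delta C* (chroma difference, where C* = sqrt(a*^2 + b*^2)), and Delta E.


Delta L* = 40.9 - 38.6 = 2.3
C1* = sqrt((-4.9)^2 + (-17.3)^2) = 17.981
C2* = sqrt((-4.4)^2 + (-17.5)^2) = 18.045
Delta C* = 18.045 - 17.981 = 0.06
Delta E = sqrt((2.3)^2 + (0.5)^2 + (-0.2)^2) = 2.36


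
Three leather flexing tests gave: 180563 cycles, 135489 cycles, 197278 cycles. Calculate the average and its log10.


Average = 171110 cycles
log10 = 5.23


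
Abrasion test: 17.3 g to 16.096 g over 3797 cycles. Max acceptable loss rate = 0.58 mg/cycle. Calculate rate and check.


Loss = 17.3 - 16.096 = 1.204 g
Rate = 1.204 g / 3797 cycles x 1000 = 0.317 mg/cycle
Max = 0.58 mg/cycle
Passes: Yes


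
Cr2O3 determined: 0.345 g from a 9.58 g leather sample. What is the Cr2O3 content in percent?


3.60%

Cr2O3% = 0.345 / 9.58 x 100
Cr2O3% = 3.60%


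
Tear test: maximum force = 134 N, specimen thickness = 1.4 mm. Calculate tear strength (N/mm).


95.7 N/mm

Tear strength = force / thickness
Tear = 134 / 1.4 = 95.7 N/mm


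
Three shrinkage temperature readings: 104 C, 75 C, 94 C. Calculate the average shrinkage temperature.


Average = (104 + 75 + 94) / 3
Average = 273 / 3 = 91.0 C


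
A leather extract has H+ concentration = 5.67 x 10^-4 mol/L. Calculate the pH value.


pH = -log10[H+]
pH = -log10(5.67 x 10^-4) = 3.25


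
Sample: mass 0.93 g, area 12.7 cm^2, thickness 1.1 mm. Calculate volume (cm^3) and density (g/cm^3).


Volume = 1.397 cm^3
Density = 0.666 g/cm^3

Thickness in cm = 1.1 / 10 = 0.11 cm
Volume = 12.7 x 0.11 = 1.397 cm^3
Density = 0.93 / 1.397 = 0.666 g/cm^3


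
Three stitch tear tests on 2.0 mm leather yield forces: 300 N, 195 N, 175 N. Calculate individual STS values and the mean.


STS1 = 150.0 N/mm
STS2 = 97.5 N/mm
STS3 = 87.5 N/mm
Mean = 111.7 N/mm

STS1 = 300 / 2.0 = 150.0 N/mm
STS2 = 195 / 2.0 = 97.5 N/mm
STS3 = 175 / 2.0 = 87.5 N/mm
Mean = (150.0 + 97.5 + 87.5) / 3 = 111.7 N/mm


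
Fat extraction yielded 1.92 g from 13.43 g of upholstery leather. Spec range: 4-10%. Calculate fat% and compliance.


Fat content = 14.3%
Compliant: No


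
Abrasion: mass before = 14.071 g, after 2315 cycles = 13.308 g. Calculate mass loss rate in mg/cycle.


Mass loss = 14.071 - 13.308 = 0.763 g
Rate = 0.763 / 2315 x 1000 = 0.330 mg/cycle


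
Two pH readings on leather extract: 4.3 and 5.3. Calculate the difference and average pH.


Difference = 1.0
Average pH = 4.80

Difference = |4.3 - 5.3| = 1.0
Average = (4.3 + 5.3) / 2 = 4.80


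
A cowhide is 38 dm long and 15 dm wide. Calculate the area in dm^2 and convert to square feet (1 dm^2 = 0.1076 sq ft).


Area = 38 x 15 = 570 dm^2
Conversion: 570 x 0.1076 = 61.33 sq ft


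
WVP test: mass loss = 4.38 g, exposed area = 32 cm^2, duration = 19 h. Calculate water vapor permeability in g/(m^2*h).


WVP = mass_loss / (area x time) x 10000
WVP = 4.38 / (32 x 19) x 10000
WVP = 4.38 / 608 x 10000 = 72.04 g/(m^2*h)


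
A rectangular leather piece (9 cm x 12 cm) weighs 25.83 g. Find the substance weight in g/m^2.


2391.7 g/m^2

Area = 9 x 12 = 108 cm^2
SW = 25.83 / 108 x 10000 = 2391.7 g/m^2


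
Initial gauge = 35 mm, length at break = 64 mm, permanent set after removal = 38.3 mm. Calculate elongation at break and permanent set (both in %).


Elongation at break = (64 - 35) / 35 x 100 = 82.9%
Permanent set = (38.3 - 35) / 35 x 100 = 9.4%


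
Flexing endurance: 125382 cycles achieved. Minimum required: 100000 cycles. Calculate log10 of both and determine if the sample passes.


Achieved: log10 = 5.10
Required: log10 = 5.00
Passes: Yes

log10(125382) = 5.10
log10(100000) = 5.00
Passes: Yes


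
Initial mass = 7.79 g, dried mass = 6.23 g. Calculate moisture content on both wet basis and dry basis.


Moisture lost = 7.79 - 6.23 = 1.56 g
Wet basis MC = 1.56 / 7.79 x 100 = 20.0%
Dry basis MC = 1.56 / 6.23 x 100 = 25.0%


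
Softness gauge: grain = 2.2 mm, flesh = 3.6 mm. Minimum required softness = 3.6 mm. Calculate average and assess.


Average = (2.2 + 3.6) / 2 = 2.90 mm
Minimum = 3.6 mm
Meets requirement: No


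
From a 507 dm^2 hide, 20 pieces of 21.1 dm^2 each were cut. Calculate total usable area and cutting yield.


Usable area = 422.0 dm^2
Yield = 83.2%

Total usable = 20 x 21.1 = 422.0 dm^2
Yield = 422.0 / 507 x 100 = 83.2%


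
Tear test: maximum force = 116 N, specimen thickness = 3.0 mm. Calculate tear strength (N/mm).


38.7 N/mm


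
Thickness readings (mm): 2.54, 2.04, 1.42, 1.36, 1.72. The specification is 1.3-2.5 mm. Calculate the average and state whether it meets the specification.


Sum = 9.08
Average = 9.08 / 5 = 1.82 mm
Specification range: 1.3 to 2.5 mm
Within spec: Yes


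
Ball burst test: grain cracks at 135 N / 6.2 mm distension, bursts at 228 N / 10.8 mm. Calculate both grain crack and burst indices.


Crack index = 21.8 N/mm
Burst index = 21.1 N/mm


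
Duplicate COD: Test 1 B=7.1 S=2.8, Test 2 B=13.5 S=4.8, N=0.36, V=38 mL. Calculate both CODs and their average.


COD1 = (7.1 - 2.8) x 0.36 x 8000 / 38 = 325.9 mg/L
COD2 = (13.5 - 4.8) x 0.36 x 8000 / 38 = 659.4 mg/L
Average = (325.9 + 659.4) / 2 = 492.7 mg/L


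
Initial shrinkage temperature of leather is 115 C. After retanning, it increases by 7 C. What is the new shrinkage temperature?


New Ts = 115 + 7 = 122 C


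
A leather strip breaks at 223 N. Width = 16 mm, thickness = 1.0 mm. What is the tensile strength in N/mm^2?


13.94 N/mm^2

Cross-sectional area = 16 x 1.0 = 16.0 mm^2
Tensile strength = 223 / 16.0 = 13.94 N/mm^2


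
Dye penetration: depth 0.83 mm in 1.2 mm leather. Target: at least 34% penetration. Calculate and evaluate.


Penetration = 0.83 / 1.2 x 100 = 69.2%
Target: 34%
Meets target: Yes


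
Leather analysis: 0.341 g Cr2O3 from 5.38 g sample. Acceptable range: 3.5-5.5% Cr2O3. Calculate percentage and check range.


Cr2O3% = 0.341 / 5.38 x 100 = 6.34%
Acceptable range: 3.5 to 5.5%
Within range: No


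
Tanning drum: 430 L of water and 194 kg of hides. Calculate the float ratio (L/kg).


Float ratio = water / hide weight
Ratio = 430 / 194 = 2.2


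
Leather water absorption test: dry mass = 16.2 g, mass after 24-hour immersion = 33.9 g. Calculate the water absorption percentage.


109.3%

Water absorbed = 33.9 - 16.2 = 17.70 g
WA% = 17.70 / 16.2 x 100 = 109.3%


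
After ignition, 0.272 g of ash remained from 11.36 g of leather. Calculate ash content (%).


Ash% = 0.272 / 11.36 x 100
Ash% = 2.39%


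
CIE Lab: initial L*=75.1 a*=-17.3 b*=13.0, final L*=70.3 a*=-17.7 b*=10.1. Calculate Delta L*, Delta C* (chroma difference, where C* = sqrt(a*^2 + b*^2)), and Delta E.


Delta L* = 70.3 - 75.1 = -4.8
C1* = sqrt((-17.3)^2 + (13.0)^2) = 21.640
C2* = sqrt((-17.7)^2 + (10.1)^2) = 20.379
Delta C* = 20.379 - 21.640 = -1.26
Delta E = sqrt((-4.8)^2 + (-0.4)^2 + (-2.9)^2) = 5.62


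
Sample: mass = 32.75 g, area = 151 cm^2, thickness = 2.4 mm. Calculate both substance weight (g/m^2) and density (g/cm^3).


Substance weight = 2168.9 g/m^2
Density = 0.904 g/cm^3

SW = 32.75 / 151 x 10000 = 2168.9 g/m^2
Volume = 151 x 2.4 / 10 = 36.24 cm^3
Density = 32.75 / 36.24 = 0.904 g/cm^3


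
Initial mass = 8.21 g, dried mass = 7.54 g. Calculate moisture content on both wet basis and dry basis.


Moisture lost = 8.21 - 7.54 = 0.67 g
Wet basis MC = 0.67 / 8.21 x 100 = 8.2%
Dry basis MC = 0.67 / 7.54 x 100 = 8.9%


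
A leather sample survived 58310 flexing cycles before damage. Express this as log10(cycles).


log10(58310) = 4.77


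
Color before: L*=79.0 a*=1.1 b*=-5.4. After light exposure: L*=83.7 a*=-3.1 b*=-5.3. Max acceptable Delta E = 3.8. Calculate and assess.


Delta E = 6.30
Passes: No


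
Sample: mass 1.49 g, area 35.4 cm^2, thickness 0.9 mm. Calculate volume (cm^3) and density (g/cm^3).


Volume = 3.186 cm^3
Density = 0.468 g/cm^3

Thickness in cm = 0.9 / 10 = 0.09 cm
Volume = 35.4 x 0.09 = 3.186 cm^3
Density = 1.49 / 3.186 = 0.468 g/cm^3


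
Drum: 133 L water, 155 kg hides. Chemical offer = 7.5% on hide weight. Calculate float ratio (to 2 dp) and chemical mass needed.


Float ratio = 133 / 155 = 0.86
Chemical = 155 x 7.5 / 100 = 11.625 kg


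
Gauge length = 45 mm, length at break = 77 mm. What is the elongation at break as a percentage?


71.1%


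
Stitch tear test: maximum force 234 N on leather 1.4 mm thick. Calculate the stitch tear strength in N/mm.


Stitch tear strength = force / thickness
STS = 234 / 1.4 = 167.1 N/mm


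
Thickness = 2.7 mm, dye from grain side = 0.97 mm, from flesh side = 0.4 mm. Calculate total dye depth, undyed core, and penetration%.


Total dyed = 0.97 + 0.4 = 1.37 mm
Undyed core = 2.7 - 1.37 = 1.33 mm
Penetration = 1.37 / 2.7 x 100 = 50.7%


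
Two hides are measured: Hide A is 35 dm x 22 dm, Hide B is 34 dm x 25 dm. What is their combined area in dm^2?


Hide A area = 35 x 22 = 770 dm^2
Hide B area = 34 x 25 = 850 dm^2
Total = 770 + 850 = 1620 dm^2


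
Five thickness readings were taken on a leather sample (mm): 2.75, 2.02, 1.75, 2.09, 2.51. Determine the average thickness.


Sum = 2.75 + 2.02 + 1.75 + 2.09 + 2.51 = 11.12
Average = 11.12 / 5 = 2.22 mm


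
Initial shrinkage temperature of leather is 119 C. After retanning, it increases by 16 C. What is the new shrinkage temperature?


New Ts = 119 + 16 = 135 C


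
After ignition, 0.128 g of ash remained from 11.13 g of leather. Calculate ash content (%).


Ash% = 0.128 / 11.13 x 100
Ash% = 1.15%


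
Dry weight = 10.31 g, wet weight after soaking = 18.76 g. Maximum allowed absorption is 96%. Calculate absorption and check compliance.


WA = (18.76 - 10.31) / 10.31 x 100 = 82.0%
Maximum allowed: 96%
Compliant: Yes


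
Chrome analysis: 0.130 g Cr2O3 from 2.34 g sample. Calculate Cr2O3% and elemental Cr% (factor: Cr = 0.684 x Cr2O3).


Cr2O3 = 5.56%
Cr = 3.80%


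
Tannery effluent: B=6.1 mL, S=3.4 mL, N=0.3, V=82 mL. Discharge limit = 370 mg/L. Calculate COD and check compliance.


COD = (6.1 - 3.4) x 0.3 x 8000 / 82 = 79.0 mg/L
Limit: 370 mg/L
Compliant: Yes


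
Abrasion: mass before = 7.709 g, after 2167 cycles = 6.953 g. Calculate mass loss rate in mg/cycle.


Mass loss = 7.709 - 6.953 = 0.756 g
Rate = 0.756 / 2167 x 1000 = 0.349 mg/cycle


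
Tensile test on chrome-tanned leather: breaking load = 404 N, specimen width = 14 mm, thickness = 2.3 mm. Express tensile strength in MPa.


12.55 MPa


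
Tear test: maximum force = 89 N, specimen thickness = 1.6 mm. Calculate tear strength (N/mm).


55.6 N/mm

Tear strength = force / thickness
Tear = 89 / 1.6 = 55.6 N/mm


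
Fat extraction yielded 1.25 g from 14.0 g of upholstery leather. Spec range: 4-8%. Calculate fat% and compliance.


Fat content = 8.9%
Compliant: No


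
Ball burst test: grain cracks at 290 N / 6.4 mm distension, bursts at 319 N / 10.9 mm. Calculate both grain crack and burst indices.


Crack index = 45.3 N/mm
Burst index = 29.3 N/mm

Crack index = 290 / 6.4 = 45.3 N/mm
Burst index = 319 / 10.9 = 29.3 N/mm


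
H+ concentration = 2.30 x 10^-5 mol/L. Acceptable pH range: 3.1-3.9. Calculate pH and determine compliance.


pH = 4.64
Compliant: No


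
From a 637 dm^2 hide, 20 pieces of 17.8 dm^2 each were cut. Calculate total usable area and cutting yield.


Usable area = 356.0 dm^2
Yield = 55.9%

Total usable = 20 x 17.8 = 356.0 dm^2
Yield = 356.0 / 637 x 100 = 55.9%


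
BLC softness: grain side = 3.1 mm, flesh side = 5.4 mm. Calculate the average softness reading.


4.25 mm

Average = (3.1 + 5.4) / 2
Average = 4.25 mm


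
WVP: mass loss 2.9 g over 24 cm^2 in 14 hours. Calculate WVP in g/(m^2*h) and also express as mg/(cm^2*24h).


WVP = 86.31 g/(m^2*h)
Daily rate = 207.14 mg/(cm^2*24h)

WVP = 2.9 / (24 x 14) x 10000 = 86.31 g/(m^2*h)
Mass loss in mg = 2.9 x 1000 = 2900 mg
Per cm^2 per 24h in mg: 2900 x 24 / (24 x 14) = 69600 / 336 = 207.14 mg/(cm^2*24h)


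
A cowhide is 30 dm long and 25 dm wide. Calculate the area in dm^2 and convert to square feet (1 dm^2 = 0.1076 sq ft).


Area = 30 x 25 = 750 dm^2
Conversion: 750 x 0.1076 = 80.70 sq ft


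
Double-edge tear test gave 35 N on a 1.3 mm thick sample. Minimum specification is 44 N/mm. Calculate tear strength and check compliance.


Tear strength = 35 / 1.3 = 26.9 N/mm
Required minimum = 44 N/mm
Compliant: No


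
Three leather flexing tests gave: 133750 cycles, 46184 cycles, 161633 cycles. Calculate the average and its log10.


Average = 113856 cycles
log10 = 5.06

Average = (133750 + 46184 + 161633) / 3 = 113856 cycles
log10(113856) = 5.06


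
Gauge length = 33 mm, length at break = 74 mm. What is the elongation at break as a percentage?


124.2%

Extension = 74 - 33 = 41 mm
Elongation = 41 / 33 x 100 = 124.2%


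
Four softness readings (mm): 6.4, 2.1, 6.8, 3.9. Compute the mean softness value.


4.80 mm

Sum = 6.4 + 2.1 + 6.8 + 3.9
Mean = 19.2 / 4 = 4.80 mm


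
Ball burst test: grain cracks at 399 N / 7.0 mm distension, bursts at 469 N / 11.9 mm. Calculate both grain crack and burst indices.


Crack index = 57.0 N/mm
Burst index = 39.4 N/mm

Crack index = 399 / 7.0 = 57.0 N/mm
Burst index = 469 / 11.9 = 39.4 N/mm


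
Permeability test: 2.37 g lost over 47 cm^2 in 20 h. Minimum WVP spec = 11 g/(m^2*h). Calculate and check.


WVP = 25.21 g/(m^2*h)
Meets specification: Yes


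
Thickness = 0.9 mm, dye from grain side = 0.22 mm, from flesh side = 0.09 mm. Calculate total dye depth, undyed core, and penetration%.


Total dyed = 0.22 + 0.09 = 0.31 mm
Undyed core = 0.9 - 0.31 = 0.59 mm
Penetration = 0.31 / 0.9 x 100 = 34.4%


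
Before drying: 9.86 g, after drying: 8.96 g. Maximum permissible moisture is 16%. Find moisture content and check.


MC = (9.86 - 8.96) / 9.86 x 100 = 9.1%
Maximum: 16%
Acceptable: Yes


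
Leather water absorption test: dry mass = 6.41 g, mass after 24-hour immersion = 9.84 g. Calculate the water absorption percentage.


Water absorbed = 9.84 - 6.41 = 3.43 g
WA% = 3.43 / 6.41 x 100 = 53.5%


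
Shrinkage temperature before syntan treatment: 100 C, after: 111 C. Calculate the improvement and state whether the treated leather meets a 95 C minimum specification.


Improvement = 11 C
Meets 95 C spec: Yes


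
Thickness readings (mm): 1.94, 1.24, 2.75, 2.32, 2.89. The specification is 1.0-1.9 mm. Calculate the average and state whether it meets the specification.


Sum = 11.14
Average = 11.14 / 5 = 2.23 mm
Specification range: 1.0 to 1.9 mm
Within spec: No


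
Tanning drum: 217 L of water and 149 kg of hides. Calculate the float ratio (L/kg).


1.5

Float ratio = water / hide weight
Ratio = 217 / 149 = 1.5


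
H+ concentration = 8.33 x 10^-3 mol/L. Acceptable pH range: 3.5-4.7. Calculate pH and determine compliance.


pH = -log10(8.33 x 10^-3) = 2.08
Range: 3.5 to 4.7
Compliant: No


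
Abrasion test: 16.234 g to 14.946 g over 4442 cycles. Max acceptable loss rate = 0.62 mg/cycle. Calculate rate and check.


Rate = 0.290 mg/cycle
Passes: Yes


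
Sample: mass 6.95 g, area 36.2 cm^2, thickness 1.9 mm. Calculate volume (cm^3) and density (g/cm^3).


Volume = 6.878 cm^3
Density = 1.010 g/cm^3


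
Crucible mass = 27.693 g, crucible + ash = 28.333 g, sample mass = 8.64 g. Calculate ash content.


Ash mass = 0.640 g
Ash content = 7.41%

Ash mass = 28.333 - 27.693 = 0.640 g
Ash% = 0.640 / 8.64 x 100 = 7.41%


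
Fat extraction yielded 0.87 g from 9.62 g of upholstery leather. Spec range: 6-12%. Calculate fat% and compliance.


Fat content = 9.0%
Compliant: Yes

Fat% = 0.87 / 9.62 x 100 = 9.0%
Spec range: 6-12%
Compliant: Yes


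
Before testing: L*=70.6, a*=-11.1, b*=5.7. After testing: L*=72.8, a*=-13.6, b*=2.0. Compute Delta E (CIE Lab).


dL = 72.8 - 70.6 = 2.2
da = -13.6 - (-11.1) = -2.5
db = 2.0 - 5.7 = -3.7
dE = sqrt((2.2)^2 + (-2.5)^2 + (-3.7)^2) = 4.98


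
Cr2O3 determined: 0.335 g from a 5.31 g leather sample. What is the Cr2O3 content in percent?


Cr2O3% = 0.335 / 5.31 x 100
Cr2O3% = 6.31%


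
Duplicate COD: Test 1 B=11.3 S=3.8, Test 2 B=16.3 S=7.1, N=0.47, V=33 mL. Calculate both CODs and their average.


COD1 = 854.5 mg/L
COD2 = 1048.2 mg/L
Average = 951.4 mg/L

COD1 = (11.3 - 3.8) x 0.47 x 8000 / 33 = 854.5 mg/L
COD2 = (16.3 - 7.1) x 0.47 x 8000 / 33 = 1048.2 mg/L
Average = (854.5 + 1048.2) / 2 = 951.4 mg/L


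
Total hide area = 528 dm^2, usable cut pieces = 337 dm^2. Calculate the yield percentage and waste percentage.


Yield = 63.8%
Waste = 36.2%


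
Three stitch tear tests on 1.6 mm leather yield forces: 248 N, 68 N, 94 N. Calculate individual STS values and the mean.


STS1 = 155.0 N/mm
STS2 = 42.5 N/mm
STS3 = 58.8 N/mm
Mean = 85.4 N/mm


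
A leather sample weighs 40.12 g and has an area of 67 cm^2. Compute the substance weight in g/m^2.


5988.1 g/m^2

Substance weight = mass / area x 10000
SW = 40.12 / 67 x 10000
SW = 5988.1 g/m^2


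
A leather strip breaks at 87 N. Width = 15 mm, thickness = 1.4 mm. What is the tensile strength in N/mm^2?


4.14 N/mm^2

Cross-sectional area = 15 x 1.4 = 21.0 mm^2
Tensile strength = 87 / 21.0 = 4.14 N/mm^2


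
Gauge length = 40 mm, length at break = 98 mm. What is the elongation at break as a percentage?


145.0%

Extension = 98 - 40 = 58 mm
Elongation = 58 / 40 x 100 = 145.0%


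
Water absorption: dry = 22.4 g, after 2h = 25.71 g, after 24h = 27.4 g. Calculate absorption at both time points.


WA (2h) = (25.71 - 22.4) / 22.4 x 100 = 14.8%
WA (24h) = (27.4 - 22.4) / 22.4 x 100 = 22.3%


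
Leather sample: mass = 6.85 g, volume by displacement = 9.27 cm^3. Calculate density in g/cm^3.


Density = mass / volume
Density = 6.85 / 9.27 = 0.739 g/cm^3


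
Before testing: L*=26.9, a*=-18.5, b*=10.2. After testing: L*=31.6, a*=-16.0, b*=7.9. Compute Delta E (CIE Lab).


Delta E = 5.80


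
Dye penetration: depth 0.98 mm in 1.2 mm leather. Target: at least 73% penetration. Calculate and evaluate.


Penetration = 0.98 / 1.2 x 100 = 81.7%
Target: 73%
Meets target: Yes


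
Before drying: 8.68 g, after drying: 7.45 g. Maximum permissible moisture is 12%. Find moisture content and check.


MC = (8.68 - 7.45) / 8.68 x 100 = 14.2%
Maximum: 12%
Acceptable: No


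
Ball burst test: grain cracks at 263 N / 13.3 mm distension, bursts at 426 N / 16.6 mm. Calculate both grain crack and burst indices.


Crack index = 263 / 13.3 = 19.8 N/mm
Burst index = 426 / 16.6 = 25.7 N/mm


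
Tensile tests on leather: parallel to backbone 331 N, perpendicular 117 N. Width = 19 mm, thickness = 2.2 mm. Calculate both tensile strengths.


Parallel = 7.92 N/mm^2
Perpendicular = 2.80 N/mm^2

Area = 19 x 2.2 = 41.8 mm^2
TS (parallel) = 331 / 41.8 = 7.92 N/mm^2
TS (perpendicular) = 117 / 41.8 = 2.80 N/mm^2


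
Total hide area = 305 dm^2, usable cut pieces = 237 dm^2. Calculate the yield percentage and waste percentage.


Yield = 237 / 305 x 100 = 77.7%
Waste = 305 - 237 = 68 dm^2
Waste% = 100 - 77.7 = 22.3%


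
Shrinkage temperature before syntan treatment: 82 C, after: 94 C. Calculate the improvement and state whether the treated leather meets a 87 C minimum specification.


Improvement = 94 - 82 = 12 C
Spec check: 94 C >= 87 C? Yes


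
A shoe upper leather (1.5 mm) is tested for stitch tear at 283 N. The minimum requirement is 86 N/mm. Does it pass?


STS = 188.7 N/mm
Passes: Yes


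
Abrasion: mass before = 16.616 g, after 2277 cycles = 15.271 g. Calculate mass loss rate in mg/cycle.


Mass loss = 16.616 - 15.271 = 1.345 g
Rate = 1.345 / 2277 x 1000 = 0.591 mg/cycle


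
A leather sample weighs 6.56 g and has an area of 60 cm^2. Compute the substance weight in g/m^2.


1093.3 g/m^2

Substance weight = mass / area x 10000
SW = 6.56 / 60 x 10000
SW = 1093.3 g/m^2


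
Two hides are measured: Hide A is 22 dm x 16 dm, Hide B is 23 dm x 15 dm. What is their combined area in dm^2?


697 dm^2

Hide A area = 22 x 16 = 352 dm^2
Hide B area = 23 x 15 = 345 dm^2
Total = 352 + 345 = 697 dm^2


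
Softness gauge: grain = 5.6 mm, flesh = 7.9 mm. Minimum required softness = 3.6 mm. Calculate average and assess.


Average softness = 6.75 mm
Meets requirement: Yes

Average = (5.6 + 7.9) / 2 = 6.75 mm
Minimum = 3.6 mm
Meets requirement: Yes


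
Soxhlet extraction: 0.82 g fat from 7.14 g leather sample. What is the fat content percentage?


11.5%


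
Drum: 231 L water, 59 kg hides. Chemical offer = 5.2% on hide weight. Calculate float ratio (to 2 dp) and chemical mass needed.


Float ratio = 3.92
Chemical needed = 3.068 kg

Float ratio = 231 / 59 = 3.92
Chemical = 59 x 5.2 / 100 = 3.068 kg


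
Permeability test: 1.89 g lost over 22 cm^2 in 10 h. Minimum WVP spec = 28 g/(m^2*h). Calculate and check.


WVP = 1.89 / (22 x 10) x 10000 = 85.91 g/(m^2*h)
Minimum: 28 g/(m^2*h)
Meets spec: Yes


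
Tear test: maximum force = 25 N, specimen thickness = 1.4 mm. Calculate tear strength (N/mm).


17.9 N/mm

Tear strength = force / thickness
Tear = 25 / 1.4 = 17.9 N/mm


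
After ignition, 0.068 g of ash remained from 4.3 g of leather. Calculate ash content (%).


Ash% = 0.068 / 4.3 x 100
Ash% = 1.58%


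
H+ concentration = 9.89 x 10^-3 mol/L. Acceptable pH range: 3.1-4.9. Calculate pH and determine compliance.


pH = -log10(9.89 x 10^-3) = 2.00
Range: 3.1 to 4.9
Compliant: No


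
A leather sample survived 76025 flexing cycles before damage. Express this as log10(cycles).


log10(76025) = 4.88


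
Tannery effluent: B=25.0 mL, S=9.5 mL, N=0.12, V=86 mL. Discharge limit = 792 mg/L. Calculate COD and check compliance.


COD = (25.0 - 9.5) x 0.12 x 8000 / 86 = 173.0 mg/L
Limit: 792 mg/L
Compliant: Yes


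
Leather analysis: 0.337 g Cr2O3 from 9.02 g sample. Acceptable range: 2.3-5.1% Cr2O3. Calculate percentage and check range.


Cr2O3% = 0.337 / 9.02 x 100 = 3.74%
Acceptable range: 2.3 to 5.1%
Within range: Yes


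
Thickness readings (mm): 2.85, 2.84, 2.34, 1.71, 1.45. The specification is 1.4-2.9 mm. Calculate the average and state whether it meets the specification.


Average = 2.24 mm
Within specification: Yes


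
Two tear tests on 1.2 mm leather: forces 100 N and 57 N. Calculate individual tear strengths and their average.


Tear 1 = 100 / 1.2 = 83.3 N/mm
Tear 2 = 57 / 1.2 = 47.5 N/mm
Average = (83.3 + 47.5) / 2 = 65.4 N/mm


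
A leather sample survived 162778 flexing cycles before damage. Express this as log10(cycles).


5.21


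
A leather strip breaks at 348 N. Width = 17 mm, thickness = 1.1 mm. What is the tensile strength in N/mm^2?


Cross-sectional area = 17 x 1.1 = 18.7 mm^2
Tensile strength = 348 / 18.7 = 18.61 N/mm^2


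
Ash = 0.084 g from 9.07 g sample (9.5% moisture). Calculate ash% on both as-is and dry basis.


As-is ash = 0.93%
Dry-basis ash = 1.02%


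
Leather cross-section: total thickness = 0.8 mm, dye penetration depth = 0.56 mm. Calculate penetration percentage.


70.0%


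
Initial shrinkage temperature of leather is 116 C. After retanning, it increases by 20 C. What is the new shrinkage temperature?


New Ts = 116 + 20 = 136 C


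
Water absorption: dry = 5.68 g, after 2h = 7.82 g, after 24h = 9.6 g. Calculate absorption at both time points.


2h absorption = 37.7%
24h absorption = 69.0%

WA (2h) = (7.82 - 5.68) / 5.68 x 100 = 37.7%
WA (24h) = (9.6 - 5.68) / 5.68 x 100 = 69.0%


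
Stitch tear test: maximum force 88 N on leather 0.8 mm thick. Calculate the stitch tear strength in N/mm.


Stitch tear strength = force / thickness
STS = 88 / 0.8 = 110.0 N/mm


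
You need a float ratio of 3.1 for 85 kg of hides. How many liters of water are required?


263.5 L

Water = hide weight x target ratio
Water = 85 x 3.1 = 263.5 L


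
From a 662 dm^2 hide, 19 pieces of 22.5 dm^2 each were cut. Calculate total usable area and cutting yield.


Usable area = 427.5 dm^2
Yield = 64.6%


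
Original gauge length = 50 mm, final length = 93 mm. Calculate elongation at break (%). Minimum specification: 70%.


Extension = 93 - 50 = 43 mm
Elongation = 43 / 50 x 100 = 86.0%
Minimum required: 70%
Meets specification: Yes


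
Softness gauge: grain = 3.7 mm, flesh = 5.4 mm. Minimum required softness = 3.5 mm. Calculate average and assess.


Average = (3.7 + 5.4) / 2 = 4.55 mm
Minimum = 3.5 mm
Meets requirement: Yes


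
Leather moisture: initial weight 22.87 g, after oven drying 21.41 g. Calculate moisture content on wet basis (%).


Moisture = 22.87 - 21.41 = 1.46 g
MC = 1.46 / 22.87 x 100 = 6.4%


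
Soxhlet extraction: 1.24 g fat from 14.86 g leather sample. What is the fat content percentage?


Fat content = 1.24 / 14.86 x 100
Fat = 8.3%


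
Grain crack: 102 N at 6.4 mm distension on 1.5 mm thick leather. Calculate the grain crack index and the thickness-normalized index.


Crack index = 15.9 N/mm
Normalized index = 10.6 N/mm per mm

Crack index = 102 / 6.4 = 15.9 N/mm
Normalized = 15.9 / 1.5 = 10.6 N/mm per mm


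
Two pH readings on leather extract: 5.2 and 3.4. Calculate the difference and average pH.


Difference = |5.2 - 3.4| = 1.8
Average = (5.2 + 3.4) / 2 = 4.30


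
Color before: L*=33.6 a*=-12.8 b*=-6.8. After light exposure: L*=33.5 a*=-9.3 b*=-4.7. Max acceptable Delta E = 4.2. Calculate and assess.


dL = -0.1, da = 3.5, db = 2.1
dE = sqrt((-0.1)^2 + (3.5)^2 + (2.1)^2) = 4.08
Max = 4.2
Passes: Yes


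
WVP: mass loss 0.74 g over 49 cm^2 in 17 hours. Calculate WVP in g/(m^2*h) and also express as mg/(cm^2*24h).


WVP = 8.88 g/(m^2*h)
Daily rate = 21.32 mg/(cm^2*24h)

WVP = 0.74 / (49 x 17) x 10000 = 8.88 g/(m^2*h)
Mass loss in mg = 0.74 x 1000 = 740 mg
Per cm^2 per 24h in mg: 740 x 24 / (49 x 17) = 17760 / 833 = 21.32 mg/(cm^2*24h)


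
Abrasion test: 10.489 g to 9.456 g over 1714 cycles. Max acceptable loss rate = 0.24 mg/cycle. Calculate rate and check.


Loss = 10.489 - 9.456 = 1.033 g
Rate = 1.033 g / 1714 cycles x 1000 = 0.603 mg/cycle
Max = 0.24 mg/cycle
Passes: No


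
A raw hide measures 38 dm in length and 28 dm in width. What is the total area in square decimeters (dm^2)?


Area = length x width
Area = 38 x 28 = 1064 dm^2


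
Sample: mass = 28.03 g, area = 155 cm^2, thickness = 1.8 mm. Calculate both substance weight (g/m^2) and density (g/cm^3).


Substance weight = 1808.4 g/m^2
Density = 1.005 g/cm^3

SW = 28.03 / 155 x 10000 = 1808.4 g/m^2
Volume = 155 x 1.8 / 10 = 27.90 cm^3
Density = 28.03 / 27.90 = 1.005 g/cm^3


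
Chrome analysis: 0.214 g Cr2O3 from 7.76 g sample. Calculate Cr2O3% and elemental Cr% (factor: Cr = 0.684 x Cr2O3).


Cr2O3 = 2.76%
Cr = 1.89%


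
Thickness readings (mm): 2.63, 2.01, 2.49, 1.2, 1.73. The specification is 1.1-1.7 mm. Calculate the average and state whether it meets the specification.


Average = 2.01 mm
Within specification: No

Sum = 10.06
Average = 10.06 / 5 = 2.01 mm
Specification range: 1.1 to 1.7 mm
Within spec: No


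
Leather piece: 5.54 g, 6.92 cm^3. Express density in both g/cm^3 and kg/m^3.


Density = 5.54 / 6.92 = 0.801 g/cm^3
Convert: 0.801 x 1000 = 801 kg/m^3


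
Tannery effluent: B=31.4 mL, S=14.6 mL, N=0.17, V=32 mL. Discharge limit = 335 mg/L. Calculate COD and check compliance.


COD = (31.4 - 14.6) x 0.17 x 8000 / 32 = 714.0 mg/L
Limit: 335 mg/L
Compliant: No


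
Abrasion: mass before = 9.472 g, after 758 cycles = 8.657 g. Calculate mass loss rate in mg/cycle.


1.075 mg/cycle


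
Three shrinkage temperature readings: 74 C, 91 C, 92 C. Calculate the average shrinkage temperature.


85.7 C

Average = (74 + 91 + 92) / 3
Average = 257 / 3 = 85.7 C


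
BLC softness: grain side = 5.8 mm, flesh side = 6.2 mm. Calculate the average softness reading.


6.00 mm


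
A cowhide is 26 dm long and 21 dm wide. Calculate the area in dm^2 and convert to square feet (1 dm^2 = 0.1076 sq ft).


546 dm^2
58.75 sq ft

Area = 26 x 21 = 546 dm^2
Conversion: 546 x 0.1076 = 58.75 sq ft


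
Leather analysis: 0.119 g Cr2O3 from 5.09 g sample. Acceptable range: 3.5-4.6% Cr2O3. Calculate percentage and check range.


Cr2O3% = 0.119 / 5.09 x 100 = 2.34%
Acceptable range: 3.5 to 4.6%
Within range: No


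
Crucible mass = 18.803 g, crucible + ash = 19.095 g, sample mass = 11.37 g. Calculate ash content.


Ash mass = 19.095 - 18.803 = 0.292 g
Ash% = 0.292 / 11.37 x 100 = 2.57%


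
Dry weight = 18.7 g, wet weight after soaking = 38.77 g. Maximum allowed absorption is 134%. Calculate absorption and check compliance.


WA = (38.77 - 18.7) / 18.7 x 100 = 107.3%
Maximum allowed: 134%
Compliant: Yes


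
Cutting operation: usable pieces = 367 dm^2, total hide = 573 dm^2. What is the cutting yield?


Yield = usable / total x 100
Yield = 367 / 573 x 100 = 64.0%


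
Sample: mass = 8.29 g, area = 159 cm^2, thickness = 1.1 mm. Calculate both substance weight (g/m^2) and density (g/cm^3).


Substance weight = 521.4 g/m^2
Density = 0.474 g/cm^3

SW = 8.29 / 159 x 10000 = 521.4 g/m^2
Volume = 159 x 1.1 / 10 = 17.49 cm^3
Density = 8.29 / 17.49 = 0.474 g/cm^3


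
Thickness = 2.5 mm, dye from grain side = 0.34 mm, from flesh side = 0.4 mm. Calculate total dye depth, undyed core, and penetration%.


Total dyed = 0.74 mm
Undyed core = 1.76 mm
Penetration = 29.6%


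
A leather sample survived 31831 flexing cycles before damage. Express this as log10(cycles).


4.50


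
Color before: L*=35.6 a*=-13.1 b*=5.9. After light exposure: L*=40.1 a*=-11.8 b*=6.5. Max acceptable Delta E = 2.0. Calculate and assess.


Delta E = 4.72
Passes: No

dL = 4.5, da = 1.3, db = 0.6
dE = sqrt((4.5)^2 + (1.3)^2 + (0.6)^2) = 4.72
Max = 2.0
Passes: No


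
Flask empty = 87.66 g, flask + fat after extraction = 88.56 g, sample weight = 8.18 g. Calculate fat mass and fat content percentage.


Fat mass = 0.90 g
Fat content = 11.0%

Fat mass = 88.56 - 87.66 = 0.90 g
Fat% = 0.90 / 8.18 x 100 = 11.0%


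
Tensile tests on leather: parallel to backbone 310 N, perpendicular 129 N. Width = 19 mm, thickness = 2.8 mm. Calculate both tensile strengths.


Parallel = 5.83 N/mm^2
Perpendicular = 2.42 N/mm^2


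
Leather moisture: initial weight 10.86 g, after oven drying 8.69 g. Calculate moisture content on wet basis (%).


20.0%

Moisture = 10.86 - 8.69 = 2.17 g
MC = 2.17 / 10.86 x 100 = 20.0%


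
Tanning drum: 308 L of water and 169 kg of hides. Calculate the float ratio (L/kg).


Float ratio = water / hide weight
Ratio = 308 / 169 = 1.8


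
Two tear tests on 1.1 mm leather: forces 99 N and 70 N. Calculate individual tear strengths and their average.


Tear 1 = 99 / 1.1 = 90.0 N/mm
Tear 2 = 70 / 1.1 = 63.6 N/mm
Average = (90.0 + 63.6) / 2 = 76.8 N/mm


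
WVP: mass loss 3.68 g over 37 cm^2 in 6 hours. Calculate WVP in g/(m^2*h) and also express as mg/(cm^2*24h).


WVP = 3.68 / (37 x 6) x 10000 = 165.77 g/(m^2*h)
Mass loss in mg = 3.68 x 1000 = 3680 mg
Per cm^2 per 24h in mg: 3680 x 24 / (37 x 6) = 88320 / 222 = 397.84 mg/(cm^2*24h)


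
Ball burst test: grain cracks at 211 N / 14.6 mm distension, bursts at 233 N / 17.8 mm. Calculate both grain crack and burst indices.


Crack index = 211 / 14.6 = 14.5 N/mm
Burst index = 233 / 17.8 = 13.1 N/mm


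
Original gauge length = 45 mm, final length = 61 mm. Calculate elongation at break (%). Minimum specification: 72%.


Extension = 61 - 45 = 16 mm
Elongation = 16 / 45 x 100 = 35.6%
Minimum required: 72%
Meets specification: No


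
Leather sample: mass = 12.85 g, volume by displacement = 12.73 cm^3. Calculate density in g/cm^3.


Density = mass / volume
Density = 12.85 / 12.73 = 1.009 g/cm^3


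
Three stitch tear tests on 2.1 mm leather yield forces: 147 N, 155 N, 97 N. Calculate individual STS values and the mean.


STS1 = 70.0 N/mm
STS2 = 73.8 N/mm
STS3 = 46.2 N/mm
Mean = 63.3 N/mm


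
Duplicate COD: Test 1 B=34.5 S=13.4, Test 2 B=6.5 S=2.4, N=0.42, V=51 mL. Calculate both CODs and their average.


COD1 = 1390.1 mg/L
COD2 = 270.1 mg/L
Average = 830.1 mg/L

COD1 = (34.5 - 13.4) x 0.42 x 8000 / 51 = 1390.1 mg/L
COD2 = (6.5 - 2.4) x 0.42 x 8000 / 51 = 270.1 mg/L
Average = (1390.1 + 270.1) / 2 = 830.1 mg/L


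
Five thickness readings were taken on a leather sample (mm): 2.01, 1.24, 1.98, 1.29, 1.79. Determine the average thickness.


1.66 mm

Sum = 2.01 + 1.24 + 1.98 + 1.29 + 1.79 = 8.31
Average = 8.31 / 5 = 1.66 mm


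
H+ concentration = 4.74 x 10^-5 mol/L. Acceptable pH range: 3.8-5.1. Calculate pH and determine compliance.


pH = 4.32
Compliant: Yes

pH = -log10(4.74 x 10^-5) = 4.32
Range: 3.8 to 5.1
Compliant: Yes


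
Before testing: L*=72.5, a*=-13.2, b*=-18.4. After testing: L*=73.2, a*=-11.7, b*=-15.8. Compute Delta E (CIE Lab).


Delta E = 3.08


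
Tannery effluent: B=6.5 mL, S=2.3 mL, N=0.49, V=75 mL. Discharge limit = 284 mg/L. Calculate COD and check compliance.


COD = 219.5 mg/L
Compliant: Yes

COD = (6.5 - 2.3) x 0.49 x 8000 / 75 = 219.5 mg/L
Limit: 284 mg/L
Compliant: Yes


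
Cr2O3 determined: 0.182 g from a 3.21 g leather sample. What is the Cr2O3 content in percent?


5.67%


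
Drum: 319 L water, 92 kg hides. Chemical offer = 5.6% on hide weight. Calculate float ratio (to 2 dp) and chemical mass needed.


Float ratio = 3.47
Chemical needed = 5.152 kg

Float ratio = 319 / 92 = 3.47
Chemical = 92 x 5.6 / 100 = 5.152 kg


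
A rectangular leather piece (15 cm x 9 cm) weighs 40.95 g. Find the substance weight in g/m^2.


Area = 15 x 9 = 135 cm^2
SW = 40.95 / 135 x 10000 = 3033.3 g/m^2


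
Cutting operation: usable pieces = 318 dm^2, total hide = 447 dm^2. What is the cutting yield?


Yield = usable / total x 100
Yield = 318 / 447 x 100 = 71.1%


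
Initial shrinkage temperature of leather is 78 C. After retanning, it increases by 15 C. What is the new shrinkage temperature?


New Ts = 78 + 15 = 93 C


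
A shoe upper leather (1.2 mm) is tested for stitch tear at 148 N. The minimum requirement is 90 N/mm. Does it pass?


STS = 148 / 1.2 = 123.3 N/mm
Minimum required: 90 N/mm
Passes: Yes


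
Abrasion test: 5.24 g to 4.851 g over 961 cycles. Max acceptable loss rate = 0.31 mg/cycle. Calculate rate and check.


Loss = 5.24 - 4.851 = 0.389 g
Rate = 0.389 g / 961 cycles x 1000 = 0.405 mg/cycle
Max = 0.31 mg/cycle
Passes: No


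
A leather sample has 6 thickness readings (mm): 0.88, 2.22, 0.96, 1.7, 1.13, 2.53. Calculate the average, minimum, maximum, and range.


Sum = 9.42
Average = 9.42 / 6 = 1.57 mm
Minimum = 0.88 mm
Maximum = 2.53 mm
Range = 2.53 - 0.88 = 1.65 mm


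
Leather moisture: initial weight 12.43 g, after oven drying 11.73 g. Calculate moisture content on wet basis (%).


Moisture = 12.43 - 11.73 = 0.70 g
MC = 0.70 / 12.43 x 100 = 5.6%


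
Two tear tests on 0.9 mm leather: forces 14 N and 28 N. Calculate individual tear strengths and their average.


Tear 1 = 14 / 0.9 = 15.6 N/mm
Tear 2 = 28 / 0.9 = 31.1 N/mm
Average = (15.6 + 31.1) / 2 = 23.4 N/mm


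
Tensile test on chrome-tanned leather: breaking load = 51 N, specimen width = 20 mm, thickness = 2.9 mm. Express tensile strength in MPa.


Cross-section = 20 x 2.9 = 58.0 mm^2
TS = 51 / 58.0 = 0.88 MPa
(1 N/mm^2 = 1 MPa)


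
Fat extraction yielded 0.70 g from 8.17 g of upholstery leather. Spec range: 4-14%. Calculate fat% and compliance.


Fat content = 8.6%
Compliant: Yes
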